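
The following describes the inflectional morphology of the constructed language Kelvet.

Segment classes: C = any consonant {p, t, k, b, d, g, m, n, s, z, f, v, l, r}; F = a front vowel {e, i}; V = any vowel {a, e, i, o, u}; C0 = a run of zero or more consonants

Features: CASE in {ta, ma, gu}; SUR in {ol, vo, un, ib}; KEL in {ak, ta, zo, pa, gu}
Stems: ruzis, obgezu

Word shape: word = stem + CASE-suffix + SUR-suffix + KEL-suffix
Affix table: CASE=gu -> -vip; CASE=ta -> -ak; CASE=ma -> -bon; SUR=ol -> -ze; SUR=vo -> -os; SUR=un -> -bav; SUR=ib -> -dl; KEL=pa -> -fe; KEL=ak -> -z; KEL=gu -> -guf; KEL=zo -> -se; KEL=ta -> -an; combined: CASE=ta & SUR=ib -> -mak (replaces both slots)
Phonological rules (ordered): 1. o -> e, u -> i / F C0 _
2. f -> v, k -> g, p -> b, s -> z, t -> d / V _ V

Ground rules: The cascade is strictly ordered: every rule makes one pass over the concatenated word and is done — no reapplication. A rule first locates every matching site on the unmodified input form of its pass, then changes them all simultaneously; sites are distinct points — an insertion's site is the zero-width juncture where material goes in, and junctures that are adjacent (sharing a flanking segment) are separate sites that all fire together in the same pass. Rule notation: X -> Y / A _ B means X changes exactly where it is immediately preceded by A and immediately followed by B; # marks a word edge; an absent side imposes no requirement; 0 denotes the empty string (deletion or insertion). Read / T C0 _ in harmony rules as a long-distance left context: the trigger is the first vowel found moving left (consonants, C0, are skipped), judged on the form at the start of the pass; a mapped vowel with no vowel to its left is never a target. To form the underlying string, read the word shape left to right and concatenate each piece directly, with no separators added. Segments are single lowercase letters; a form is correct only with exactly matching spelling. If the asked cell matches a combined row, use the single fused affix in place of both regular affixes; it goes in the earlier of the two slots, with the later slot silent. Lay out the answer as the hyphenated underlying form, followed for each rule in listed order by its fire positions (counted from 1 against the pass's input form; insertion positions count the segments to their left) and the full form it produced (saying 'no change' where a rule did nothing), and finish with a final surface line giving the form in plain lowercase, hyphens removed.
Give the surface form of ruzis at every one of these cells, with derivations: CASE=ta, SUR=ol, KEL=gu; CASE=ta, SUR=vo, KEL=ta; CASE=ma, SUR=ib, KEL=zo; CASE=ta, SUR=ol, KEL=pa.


cell CASE=ta, SUR=ol, KEL=gu:
underlying: ruzis-ak-ze-guf
1. o -> e, u -> i / F C0 _: fires at position(s) 11: ruzisakzegif
2. f -> v, k -> g, p -> b, s -> z, t -> d / V _ V: fires at position(s) 5: ruzizakzegif
surface: ruzizakzegif

cell CASE=ta, SUR=vo, KEL=ta:
underlying: ruzis-ak-os-an
1. o -> e, u -> i / F C0 _: no change
2. f -> v, k -> g, p -> b, s -> z, t -> d / V _ V: fires at position(s) 5, 7, 9: ruzizagozan
surface: ruzizagozan

cell CASE=ma, SUR=ib, KEL=zo:
underlying: ruzis-bon-dl-se
1. o -> e, u -> i / F C0 _: fires at position(s) 7: ruzisbendlse
2. f -> v, k -> g, p -> b, s -> z, t -> d / V _ V: no change
surface: ruzisbendlse

cell CASE=ta, SUR=ol, KEL=pa:
underlying: ruzis-ak-ze-fe
1. o -> e, u -> i / F C0 _: no change
2. f -> v, k -> g, p -> b, s -> z, t -> d / V _ V: fires at position(s) 5, 10: ruzizakzeve
surface: ruzizakzeve


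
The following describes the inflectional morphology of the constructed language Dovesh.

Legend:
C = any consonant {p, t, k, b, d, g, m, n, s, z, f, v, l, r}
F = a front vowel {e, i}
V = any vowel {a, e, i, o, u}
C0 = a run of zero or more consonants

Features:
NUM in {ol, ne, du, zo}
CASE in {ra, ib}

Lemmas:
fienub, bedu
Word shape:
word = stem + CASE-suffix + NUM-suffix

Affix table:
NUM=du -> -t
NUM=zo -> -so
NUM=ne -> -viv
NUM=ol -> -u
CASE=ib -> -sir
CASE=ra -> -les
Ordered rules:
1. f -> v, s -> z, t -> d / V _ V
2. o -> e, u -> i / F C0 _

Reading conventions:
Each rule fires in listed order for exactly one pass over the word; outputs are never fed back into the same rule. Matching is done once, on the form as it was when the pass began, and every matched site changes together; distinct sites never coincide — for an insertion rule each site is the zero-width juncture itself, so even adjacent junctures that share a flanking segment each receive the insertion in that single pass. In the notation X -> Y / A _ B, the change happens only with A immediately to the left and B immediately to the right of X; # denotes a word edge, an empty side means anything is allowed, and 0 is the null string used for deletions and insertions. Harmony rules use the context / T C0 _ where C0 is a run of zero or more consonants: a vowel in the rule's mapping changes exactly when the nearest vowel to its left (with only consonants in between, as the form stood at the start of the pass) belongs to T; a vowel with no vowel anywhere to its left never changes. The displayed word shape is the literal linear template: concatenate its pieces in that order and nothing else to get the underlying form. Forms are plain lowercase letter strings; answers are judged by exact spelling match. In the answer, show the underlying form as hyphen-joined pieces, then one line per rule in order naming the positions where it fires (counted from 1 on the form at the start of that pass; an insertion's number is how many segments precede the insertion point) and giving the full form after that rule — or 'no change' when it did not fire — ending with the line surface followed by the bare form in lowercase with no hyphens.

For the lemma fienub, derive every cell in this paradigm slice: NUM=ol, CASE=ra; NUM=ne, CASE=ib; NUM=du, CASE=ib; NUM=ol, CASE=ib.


cell NUM=ol, CASE=ra:
underlying: fienub-les-u
1. f -> v, s -> z, t -> d / V _ V: fires at position(s) 9: fienublezu
2. o -> e, u -> i / F C0 _: fires at position(s) 5, 10: fieniblezi
surface: fieniblezi

cell NUM=ne, CASE=ib:
underlying: fienub-sir-viv
1. f -> v, s -> z, t -> d / V _ V: no change
2. o -> e, u -> i / F C0 _: fires at position(s) 5: fienibsirviv
surface: fienibsirviv

cell NUM=du, CASE=ib:
underlying: fienub-sir-t
1. f -> v, s -> z, t -> d / V _ V: no change
2. o -> e, u -> i / F C0 _: fires at position(s) 5: fienibsirt
surface: fienibsirt

cell NUM=ol, CASE=ib:
underlying: fienub-sir-u
1. f -> v, s -> z, t -> d / V _ V: no change
2. o -> e, u -> i / F C0 _: fires at position(s) 5, 10: fienibsiri
surface: fienibsiri


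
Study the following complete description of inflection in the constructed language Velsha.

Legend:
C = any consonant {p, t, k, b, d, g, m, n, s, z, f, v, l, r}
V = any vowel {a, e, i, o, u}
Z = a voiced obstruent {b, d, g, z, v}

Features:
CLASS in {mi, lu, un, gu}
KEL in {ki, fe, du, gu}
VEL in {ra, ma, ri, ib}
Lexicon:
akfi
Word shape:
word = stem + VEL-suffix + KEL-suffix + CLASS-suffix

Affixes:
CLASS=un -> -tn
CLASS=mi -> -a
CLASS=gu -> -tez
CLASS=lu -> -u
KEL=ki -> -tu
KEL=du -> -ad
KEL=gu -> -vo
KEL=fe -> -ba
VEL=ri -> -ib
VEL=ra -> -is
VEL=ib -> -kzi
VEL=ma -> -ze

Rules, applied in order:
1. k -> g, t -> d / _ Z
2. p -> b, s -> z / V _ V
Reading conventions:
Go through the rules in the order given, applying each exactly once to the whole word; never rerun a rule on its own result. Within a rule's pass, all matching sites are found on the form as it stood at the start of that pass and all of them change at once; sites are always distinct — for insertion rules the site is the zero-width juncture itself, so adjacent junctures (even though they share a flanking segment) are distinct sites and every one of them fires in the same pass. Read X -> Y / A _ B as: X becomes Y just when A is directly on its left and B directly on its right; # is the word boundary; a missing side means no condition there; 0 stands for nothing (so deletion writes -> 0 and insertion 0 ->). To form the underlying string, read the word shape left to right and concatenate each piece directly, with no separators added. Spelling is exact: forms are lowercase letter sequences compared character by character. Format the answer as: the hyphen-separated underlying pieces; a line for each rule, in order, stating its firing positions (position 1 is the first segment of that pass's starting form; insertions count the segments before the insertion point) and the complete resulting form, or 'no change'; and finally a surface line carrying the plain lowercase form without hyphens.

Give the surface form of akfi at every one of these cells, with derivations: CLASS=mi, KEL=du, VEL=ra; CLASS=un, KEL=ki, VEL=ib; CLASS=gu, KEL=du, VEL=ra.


cell CLASS=mi, KEL=du, VEL=ra:
underlying: akfi-is-ad-a
1. k -> g, t -> d / _ Z: no change
2. p -> b, s -> z / V _ V: fires at position(s) 6: akfiizada
surface: akfiizada

cell CLASS=un, KEL=ki, VEL=ib:
underlying: akfi-kzi-tu-tn
1. k -> g, t -> d / _ Z: fires at position(s) 5: akfigzitutn
2. p -> b, s -> z / V _ V: no change
surface: akfigzitutn

cell CLASS=gu, KEL=du, VEL=ra:
underlying: akfi-is-ad-tez
1. k -> g, t -> d / _ Z: no change
2. p -> b, s -> z / V _ V: fires at position(s) 6: akfiizadtez
surface: akfiizadtez


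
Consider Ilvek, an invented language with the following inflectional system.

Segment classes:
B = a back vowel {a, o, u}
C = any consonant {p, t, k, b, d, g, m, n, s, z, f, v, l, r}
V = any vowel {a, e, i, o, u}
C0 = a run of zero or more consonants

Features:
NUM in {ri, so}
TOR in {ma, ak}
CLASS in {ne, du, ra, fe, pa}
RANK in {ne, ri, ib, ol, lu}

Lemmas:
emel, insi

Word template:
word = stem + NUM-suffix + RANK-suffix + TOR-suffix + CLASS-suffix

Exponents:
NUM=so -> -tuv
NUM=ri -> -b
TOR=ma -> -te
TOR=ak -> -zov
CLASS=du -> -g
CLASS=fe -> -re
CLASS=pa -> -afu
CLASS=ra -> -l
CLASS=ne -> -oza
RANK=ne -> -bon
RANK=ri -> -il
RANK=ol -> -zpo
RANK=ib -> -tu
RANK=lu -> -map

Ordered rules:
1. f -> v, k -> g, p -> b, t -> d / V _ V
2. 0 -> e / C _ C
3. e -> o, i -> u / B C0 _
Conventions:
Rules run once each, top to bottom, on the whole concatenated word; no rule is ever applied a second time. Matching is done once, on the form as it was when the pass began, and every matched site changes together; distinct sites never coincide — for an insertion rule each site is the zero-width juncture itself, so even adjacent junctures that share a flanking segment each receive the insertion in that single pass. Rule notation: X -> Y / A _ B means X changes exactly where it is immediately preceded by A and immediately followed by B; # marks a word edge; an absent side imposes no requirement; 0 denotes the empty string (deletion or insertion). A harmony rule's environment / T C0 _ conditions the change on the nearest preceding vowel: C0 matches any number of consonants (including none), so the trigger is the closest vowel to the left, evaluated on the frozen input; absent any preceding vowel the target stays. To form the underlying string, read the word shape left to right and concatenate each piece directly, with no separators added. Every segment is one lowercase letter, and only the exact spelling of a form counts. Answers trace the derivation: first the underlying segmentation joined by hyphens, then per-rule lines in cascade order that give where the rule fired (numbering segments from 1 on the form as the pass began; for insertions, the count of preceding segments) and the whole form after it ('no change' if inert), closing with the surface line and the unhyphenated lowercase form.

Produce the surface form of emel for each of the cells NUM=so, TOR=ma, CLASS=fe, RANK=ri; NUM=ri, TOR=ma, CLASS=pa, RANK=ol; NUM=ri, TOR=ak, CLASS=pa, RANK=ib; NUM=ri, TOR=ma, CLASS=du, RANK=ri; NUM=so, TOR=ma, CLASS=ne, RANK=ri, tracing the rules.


cell NUM=so, TOR=ma, CLASS=fe, RANK=ri:
underlying: emel-tuv-il-te-re
1. f -> v, k -> g, p -> b, t -> d / V _ V: no change
2. 0 -> e / C _ C: inserts after position(s) 4, 9: emeletuviletere
3. e -> o, i -> u / B C0 _: fires at position(s) 9: emeletuvuletere
surface: emeletuvuletere

cell NUM=ri, TOR=ma, CLASS=pa, RANK=ol:
underlying: emel-b-zpo-te-afu
1. f -> v, k -> g, p -> b, t -> d / V _ V: fires at position(s) 9, 12: emelbzpodeavu
2. 0 -> e / C _ C: inserts after position(s) 4, 5, 6: emelebezepodeavu
3. e -> o, i -> u / B C0 _: fires at position(s) 13: emelebezepodoavu
surface: emelebezepodoavu

cell NUM=ri, TOR=ak, CLASS=pa, RANK=ib:
underlying: emel-b-tu-zov-afu
1. f -> v, k -> g, p -> b, t -> d / V _ V: fires at position(s) 12: emelbtuzovavu
2. 0 -> e / C _ C: inserts after position(s) 4, 5: emelebetuzovavu
3. e -> o, i -> u / B C0 _: no change
surface: emelebetuzovavu

cell NUM=ri, TOR=ma, CLASS=du, RANK=ri:
underlying: emel-b-il-te-g
1. f -> v, k -> g, p -> b, t -> d / V _ V: no change
2. 0 -> e / C _ C: inserts after position(s) 4, 7: emelebileteg
3. e -> o, i -> u / B C0 _: no change
surface: emelebileteg

cell NUM=so, TOR=ma, CLASS=ne, RANK=ri:
underlying: emel-tuv-il-te-oza
1. f -> v, k -> g, p -> b, t -> d / V _ V: no change
2. 0 -> e / C _ C: inserts after position(s) 4, 9: emeletuvileteoza
3. e -> o, i -> u / B C0 _: fires at position(s) 9: emeletuvuleteoza
surface: emeletuvuleteoza


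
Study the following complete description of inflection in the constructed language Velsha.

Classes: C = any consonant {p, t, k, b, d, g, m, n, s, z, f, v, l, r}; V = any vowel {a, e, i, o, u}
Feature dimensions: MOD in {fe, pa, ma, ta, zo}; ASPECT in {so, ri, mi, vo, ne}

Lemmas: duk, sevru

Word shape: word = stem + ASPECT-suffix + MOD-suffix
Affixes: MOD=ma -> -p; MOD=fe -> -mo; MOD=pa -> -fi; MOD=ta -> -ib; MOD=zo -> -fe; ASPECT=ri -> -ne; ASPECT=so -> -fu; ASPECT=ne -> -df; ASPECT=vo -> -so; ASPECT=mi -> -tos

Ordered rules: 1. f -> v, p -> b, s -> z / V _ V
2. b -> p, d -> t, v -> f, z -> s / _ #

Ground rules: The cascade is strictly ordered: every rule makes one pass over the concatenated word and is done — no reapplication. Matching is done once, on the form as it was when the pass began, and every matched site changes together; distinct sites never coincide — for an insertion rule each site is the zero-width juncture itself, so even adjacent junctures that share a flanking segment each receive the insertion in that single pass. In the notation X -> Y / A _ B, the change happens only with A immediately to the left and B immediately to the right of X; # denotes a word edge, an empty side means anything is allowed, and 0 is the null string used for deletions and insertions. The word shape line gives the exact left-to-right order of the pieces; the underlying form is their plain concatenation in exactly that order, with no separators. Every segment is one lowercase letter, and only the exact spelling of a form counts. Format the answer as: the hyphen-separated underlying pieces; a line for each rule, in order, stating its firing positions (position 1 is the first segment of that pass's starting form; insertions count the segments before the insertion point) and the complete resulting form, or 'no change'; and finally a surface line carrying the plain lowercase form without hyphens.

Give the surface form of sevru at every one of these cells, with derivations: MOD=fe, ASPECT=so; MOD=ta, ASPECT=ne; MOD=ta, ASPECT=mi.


cell MOD=fe, ASPECT=so:
underlying: sevru-fu-mo
1. f -> v, p -> b, s -> z / V _ V: fires at position(s) 6: sevruvumo
2. b -> p, d -> t, v -> f, z -> s / _ #: no change
surface: sevruvumo

cell MOD=ta, ASPECT=ne:
underlying: sevru-df-ib
1. f -> v, p -> b, s -> z / V _ V: no change
2. b -> p, d -> t, v -> f, z -> s / _ #: fires at position(s) 9: sevrudfip
surface: sevrudfip

cell MOD=ta, ASPECT=mi:
underlying: sevru-tos-ib
1. f -> v, p -> b, s -> z / V _ V: fires at position(s) 8: sevrutozib
2. b -> p, d -> t, v -> f, z -> s / _ #: fires at position(s) 10: sevrutozip
surface: sevrutozip


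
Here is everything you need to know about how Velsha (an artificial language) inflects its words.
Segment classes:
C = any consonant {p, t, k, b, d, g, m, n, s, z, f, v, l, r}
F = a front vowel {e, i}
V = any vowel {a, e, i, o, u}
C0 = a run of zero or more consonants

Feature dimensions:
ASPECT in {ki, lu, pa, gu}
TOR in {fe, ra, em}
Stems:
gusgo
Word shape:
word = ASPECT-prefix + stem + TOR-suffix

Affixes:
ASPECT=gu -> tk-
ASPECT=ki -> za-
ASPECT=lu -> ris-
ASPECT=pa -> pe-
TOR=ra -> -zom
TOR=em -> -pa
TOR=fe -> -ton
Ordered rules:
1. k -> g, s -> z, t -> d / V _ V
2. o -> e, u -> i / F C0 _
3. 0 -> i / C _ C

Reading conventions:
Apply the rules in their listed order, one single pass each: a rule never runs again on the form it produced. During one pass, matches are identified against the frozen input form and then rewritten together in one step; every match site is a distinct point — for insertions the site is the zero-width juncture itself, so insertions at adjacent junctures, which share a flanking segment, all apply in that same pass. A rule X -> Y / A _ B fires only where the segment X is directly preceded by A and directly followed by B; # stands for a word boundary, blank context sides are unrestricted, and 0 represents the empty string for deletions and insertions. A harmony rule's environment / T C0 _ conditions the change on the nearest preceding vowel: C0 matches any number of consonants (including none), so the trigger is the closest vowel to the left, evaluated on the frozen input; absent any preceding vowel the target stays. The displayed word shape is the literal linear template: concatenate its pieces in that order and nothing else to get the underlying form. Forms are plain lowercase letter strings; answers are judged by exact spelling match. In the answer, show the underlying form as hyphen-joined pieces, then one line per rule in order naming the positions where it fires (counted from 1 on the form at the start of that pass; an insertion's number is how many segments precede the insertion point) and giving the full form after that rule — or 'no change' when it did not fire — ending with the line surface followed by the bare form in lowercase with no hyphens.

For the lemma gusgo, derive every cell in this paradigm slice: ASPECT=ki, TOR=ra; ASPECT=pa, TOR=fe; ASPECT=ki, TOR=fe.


cell ASPECT=ki, TOR=ra:
underlying: za-gusgo-zom
1. k -> g, s -> z, t -> d / V _ V: no change
2. o -> e, u -> i / F C0 _: no change
3. 0 -> i / C _ C: inserts after position(s) 5: zagusigozom
surface: zagusigozom

cell ASPECT=pa, TOR=fe:
underlying: pe-gusgo-ton
1. k -> g, s -> z, t -> d / V _ V: fires at position(s) 8: pegusgodon
2. o -> e, u -> i / F C0 _: fires at position(s) 4: pegisgodon
3. 0 -> i / C _ C: inserts after position(s) 5: pegisigodon
surface: pegisigodon

cell ASPECT=ki, TOR=fe:
underlying: za-gusgo-ton
1. k -> g, s -> z, t -> d / V _ V: fires at position(s) 8: zagusgodon
2. o -> e, u -> i / F C0 _: no change
3. 0 -> i / C _ C: inserts after position(s) 5: zagusigodon
surface: zagusigodon


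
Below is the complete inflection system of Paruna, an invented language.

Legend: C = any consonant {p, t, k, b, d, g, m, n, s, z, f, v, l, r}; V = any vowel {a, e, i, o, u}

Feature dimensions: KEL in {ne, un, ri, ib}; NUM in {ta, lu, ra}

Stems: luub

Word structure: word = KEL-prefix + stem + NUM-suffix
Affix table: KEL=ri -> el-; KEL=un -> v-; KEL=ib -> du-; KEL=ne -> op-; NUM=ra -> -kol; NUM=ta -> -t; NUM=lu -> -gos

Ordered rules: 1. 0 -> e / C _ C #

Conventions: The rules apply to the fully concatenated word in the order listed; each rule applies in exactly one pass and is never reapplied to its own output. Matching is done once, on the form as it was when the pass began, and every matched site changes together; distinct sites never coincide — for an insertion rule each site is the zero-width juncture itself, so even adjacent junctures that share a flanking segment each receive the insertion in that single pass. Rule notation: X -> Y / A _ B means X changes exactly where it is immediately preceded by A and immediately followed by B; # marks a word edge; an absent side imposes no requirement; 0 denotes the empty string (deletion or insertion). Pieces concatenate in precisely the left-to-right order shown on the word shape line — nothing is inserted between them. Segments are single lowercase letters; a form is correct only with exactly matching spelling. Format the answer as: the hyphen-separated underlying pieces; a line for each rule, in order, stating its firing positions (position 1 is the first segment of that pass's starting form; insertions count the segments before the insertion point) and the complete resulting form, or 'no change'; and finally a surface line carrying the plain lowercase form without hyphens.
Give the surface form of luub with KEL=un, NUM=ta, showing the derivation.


underlying: v-luub-t
1. 0 -> e / C _ C #: inserts after position(s) 5: vluubet
surface: vluubet


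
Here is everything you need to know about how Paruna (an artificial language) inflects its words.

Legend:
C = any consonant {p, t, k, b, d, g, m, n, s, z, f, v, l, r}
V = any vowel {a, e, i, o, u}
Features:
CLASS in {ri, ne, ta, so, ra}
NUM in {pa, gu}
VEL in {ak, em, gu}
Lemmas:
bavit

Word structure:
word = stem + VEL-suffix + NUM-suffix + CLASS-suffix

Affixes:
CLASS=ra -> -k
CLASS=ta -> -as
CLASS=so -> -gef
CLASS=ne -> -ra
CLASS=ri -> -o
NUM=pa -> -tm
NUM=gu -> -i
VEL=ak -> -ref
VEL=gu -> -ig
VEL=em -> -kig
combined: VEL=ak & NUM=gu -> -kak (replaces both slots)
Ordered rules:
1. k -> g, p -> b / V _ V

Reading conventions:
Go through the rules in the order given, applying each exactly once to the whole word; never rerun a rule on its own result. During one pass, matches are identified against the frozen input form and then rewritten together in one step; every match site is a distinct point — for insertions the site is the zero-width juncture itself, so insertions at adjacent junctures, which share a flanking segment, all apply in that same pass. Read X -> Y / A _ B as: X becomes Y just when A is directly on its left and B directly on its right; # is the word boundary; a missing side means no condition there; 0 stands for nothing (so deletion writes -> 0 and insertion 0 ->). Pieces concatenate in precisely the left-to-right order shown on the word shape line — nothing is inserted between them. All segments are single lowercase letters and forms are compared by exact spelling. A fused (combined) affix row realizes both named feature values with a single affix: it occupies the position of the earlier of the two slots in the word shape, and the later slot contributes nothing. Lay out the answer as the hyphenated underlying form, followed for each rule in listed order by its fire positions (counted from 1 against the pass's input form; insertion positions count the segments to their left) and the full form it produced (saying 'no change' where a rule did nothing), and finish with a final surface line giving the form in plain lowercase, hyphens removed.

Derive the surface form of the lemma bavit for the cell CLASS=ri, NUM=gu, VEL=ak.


underlying: bavit-kak-o
1. k -> g, p -> b / V _ V: fires at position(s) 8: bavitkago
surface: bavitkago


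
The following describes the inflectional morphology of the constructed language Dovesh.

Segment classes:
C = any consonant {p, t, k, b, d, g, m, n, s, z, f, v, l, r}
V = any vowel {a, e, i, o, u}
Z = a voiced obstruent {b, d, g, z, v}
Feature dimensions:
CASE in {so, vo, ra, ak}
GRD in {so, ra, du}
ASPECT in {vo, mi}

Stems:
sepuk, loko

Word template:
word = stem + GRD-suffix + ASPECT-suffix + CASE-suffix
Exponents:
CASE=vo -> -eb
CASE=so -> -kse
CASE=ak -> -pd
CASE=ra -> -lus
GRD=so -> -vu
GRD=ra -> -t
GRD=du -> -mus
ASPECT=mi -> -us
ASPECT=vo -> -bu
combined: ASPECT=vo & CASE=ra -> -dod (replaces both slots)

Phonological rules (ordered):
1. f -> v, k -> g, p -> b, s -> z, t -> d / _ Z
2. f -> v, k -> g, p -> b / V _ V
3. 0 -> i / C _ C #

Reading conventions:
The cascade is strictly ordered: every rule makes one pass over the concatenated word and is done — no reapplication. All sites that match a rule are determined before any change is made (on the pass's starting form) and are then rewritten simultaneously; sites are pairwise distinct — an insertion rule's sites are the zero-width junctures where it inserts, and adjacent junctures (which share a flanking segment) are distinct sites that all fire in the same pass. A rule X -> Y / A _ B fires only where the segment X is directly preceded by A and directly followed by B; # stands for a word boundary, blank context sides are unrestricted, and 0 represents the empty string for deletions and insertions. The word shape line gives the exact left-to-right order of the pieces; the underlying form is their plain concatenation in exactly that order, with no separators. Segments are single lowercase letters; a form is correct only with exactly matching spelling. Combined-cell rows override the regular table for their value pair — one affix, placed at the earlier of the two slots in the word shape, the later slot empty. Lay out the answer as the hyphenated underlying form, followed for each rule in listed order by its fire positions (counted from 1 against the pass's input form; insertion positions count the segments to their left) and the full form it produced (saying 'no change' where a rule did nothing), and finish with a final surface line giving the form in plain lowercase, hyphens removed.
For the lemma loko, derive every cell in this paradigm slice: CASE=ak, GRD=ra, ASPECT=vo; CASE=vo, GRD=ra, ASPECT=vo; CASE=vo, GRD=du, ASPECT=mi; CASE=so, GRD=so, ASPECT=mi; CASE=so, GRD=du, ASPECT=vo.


cell CASE=ak, GRD=ra, ASPECT=vo:
underlying: loko-t-bu-pd
1. f -> v, k -> g, p -> b, s -> z, t -> d / _ Z: fires at position(s) 5, 8: lokodbubd
2. f -> v, k -> g, p -> b / V _ V: fires at position(s) 3: logodbubd
3. 0 -> i / C _ C #: inserts after position(s) 8: logodbubid
surface: logodbubid

cell CASE=vo, GRD=ra, ASPECT=vo:
underlying: loko-t-bu-eb
1. f -> v, k -> g, p -> b, s -> z, t -> d / _ Z: fires at position(s) 5: lokodbueb
2. f -> v, k -> g, p -> b / V _ V: fires at position(s) 3: logodbueb
3. 0 -> i / C _ C #: no change
surface: logodbueb

cell CASE=vo, GRD=du, ASPECT=mi:
underlying: loko-mus-us-eb
1. f -> v, k -> g, p -> b, s -> z, t -> d / _ Z: no change
2. f -> v, k -> g, p -> b / V _ V: fires at position(s) 3: logomususeb
3. 0 -> i / C _ C #: no change
surface: logomususeb

cell CASE=so, GRD=so, ASPECT=mi:
underlying: loko-vu-us-kse
1. f -> v, k -> g, p -> b, s -> z, t -> d / _ Z: no change
2. f -> v, k -> g, p -> b / V _ V: fires at position(s) 3: logovuuskse
3. 0 -> i / C _ C #: no change
surface: logovuuskse

cell CASE=so, GRD=du, ASPECT=vo:
underlying: loko-mus-bu-kse
1. f -> v, k -> g, p -> b, s -> z, t -> d / _ Z: fires at position(s) 7: lokomuzbukse
2. f -> v, k -> g, p -> b / V _ V: fires at position(s) 3: logomuzbukse
3. 0 -> i / C _ C #: no change
surface: logomuzbukse


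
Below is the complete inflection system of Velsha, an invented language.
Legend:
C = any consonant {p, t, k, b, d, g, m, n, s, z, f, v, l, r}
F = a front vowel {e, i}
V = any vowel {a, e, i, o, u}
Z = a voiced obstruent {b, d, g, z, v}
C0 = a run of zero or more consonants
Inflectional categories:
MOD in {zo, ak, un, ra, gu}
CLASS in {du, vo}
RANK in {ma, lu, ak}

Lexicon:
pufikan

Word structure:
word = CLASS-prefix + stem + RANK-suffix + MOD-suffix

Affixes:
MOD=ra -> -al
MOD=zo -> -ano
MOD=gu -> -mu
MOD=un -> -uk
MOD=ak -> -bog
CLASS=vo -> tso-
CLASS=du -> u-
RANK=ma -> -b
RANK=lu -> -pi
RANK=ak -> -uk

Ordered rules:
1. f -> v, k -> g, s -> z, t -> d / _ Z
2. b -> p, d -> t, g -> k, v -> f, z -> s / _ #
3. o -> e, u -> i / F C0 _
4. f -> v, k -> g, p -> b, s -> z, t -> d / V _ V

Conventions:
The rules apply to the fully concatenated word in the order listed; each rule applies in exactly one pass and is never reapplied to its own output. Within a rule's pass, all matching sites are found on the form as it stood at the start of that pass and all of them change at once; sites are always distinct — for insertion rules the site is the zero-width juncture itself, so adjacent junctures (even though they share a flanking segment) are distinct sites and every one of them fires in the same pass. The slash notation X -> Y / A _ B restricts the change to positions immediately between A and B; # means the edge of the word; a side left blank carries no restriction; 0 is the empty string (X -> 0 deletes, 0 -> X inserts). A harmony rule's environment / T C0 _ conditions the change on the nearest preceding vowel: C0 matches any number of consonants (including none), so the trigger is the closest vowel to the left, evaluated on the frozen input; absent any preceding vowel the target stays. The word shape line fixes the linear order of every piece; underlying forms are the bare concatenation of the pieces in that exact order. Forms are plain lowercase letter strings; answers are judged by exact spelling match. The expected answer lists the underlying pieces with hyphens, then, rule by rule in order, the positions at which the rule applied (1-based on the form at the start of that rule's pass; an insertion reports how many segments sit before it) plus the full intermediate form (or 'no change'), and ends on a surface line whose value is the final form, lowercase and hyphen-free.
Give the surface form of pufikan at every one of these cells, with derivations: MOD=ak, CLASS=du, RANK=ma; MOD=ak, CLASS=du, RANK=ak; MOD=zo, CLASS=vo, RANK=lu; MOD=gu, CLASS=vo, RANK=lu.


cell MOD=ak, CLASS=du, RANK=ma:
underlying: u-pufikan-b-bog
1. f -> v, k -> g, s -> z, t -> d / _ Z: no change
2. b -> p, d -> t, g -> k, v -> f, z -> s / _ #: fires at position(s) 12: upufikanbbok
3. o -> e, u -> i / F C0 _: no change
4. f -> v, k -> g, p -> b, s -> z, t -> d / V _ V: fires at position(s) 2, 4, 6: ubuviganbbok
surface: ubuviganbbok

cell MOD=ak, CLASS=du, RANK=ak:
underlying: u-pufikan-uk-bog
1. f -> v, k -> g, s -> z, t -> d / _ Z: fires at position(s) 10: upufikanugbog
2. b -> p, d -> t, g -> k, v -> f, z -> s / _ #: fires at position(s) 13: upufikanugbok
3. o -> e, u -> i / F C0 _: no change
4. f -> v, k -> g, p -> b, s -> z, t -> d / V _ V: fires at position(s) 2, 4, 6: ubuviganugbok
surface: ubuviganugbok

cell MOD=zo, CLASS=vo, RANK=lu:
underlying: tso-pufikan-pi-ano
1. f -> v, k -> g, s -> z, t -> d / _ Z: no change
2. b -> p, d -> t, g -> k, v -> f, z -> s / _ #: no change
3. o -> e, u -> i / F C0 _: no change
4. f -> v, k -> g, p -> b, s -> z, t -> d / V _ V: fires at position(s) 4, 6, 8: tsobuviganpiano
surface: tsobuviganpiano

cell MOD=gu, CLASS=vo, RANK=lu:
underlying: tso-pufikan-pi-mu
1. f -> v, k -> g, s -> z, t -> d / _ Z: no change
2. b -> p, d -> t, g -> k, v -> f, z -> s / _ #: no change
3. o -> e, u -> i / F C0 _: fires at position(s) 14: tsopufikanpimi
4. f -> v, k -> g, p -> b, s -> z, t -> d / V _ V: fires at position(s) 4, 6, 8: tsobuviganpimi
surface: tsobuviganpimi


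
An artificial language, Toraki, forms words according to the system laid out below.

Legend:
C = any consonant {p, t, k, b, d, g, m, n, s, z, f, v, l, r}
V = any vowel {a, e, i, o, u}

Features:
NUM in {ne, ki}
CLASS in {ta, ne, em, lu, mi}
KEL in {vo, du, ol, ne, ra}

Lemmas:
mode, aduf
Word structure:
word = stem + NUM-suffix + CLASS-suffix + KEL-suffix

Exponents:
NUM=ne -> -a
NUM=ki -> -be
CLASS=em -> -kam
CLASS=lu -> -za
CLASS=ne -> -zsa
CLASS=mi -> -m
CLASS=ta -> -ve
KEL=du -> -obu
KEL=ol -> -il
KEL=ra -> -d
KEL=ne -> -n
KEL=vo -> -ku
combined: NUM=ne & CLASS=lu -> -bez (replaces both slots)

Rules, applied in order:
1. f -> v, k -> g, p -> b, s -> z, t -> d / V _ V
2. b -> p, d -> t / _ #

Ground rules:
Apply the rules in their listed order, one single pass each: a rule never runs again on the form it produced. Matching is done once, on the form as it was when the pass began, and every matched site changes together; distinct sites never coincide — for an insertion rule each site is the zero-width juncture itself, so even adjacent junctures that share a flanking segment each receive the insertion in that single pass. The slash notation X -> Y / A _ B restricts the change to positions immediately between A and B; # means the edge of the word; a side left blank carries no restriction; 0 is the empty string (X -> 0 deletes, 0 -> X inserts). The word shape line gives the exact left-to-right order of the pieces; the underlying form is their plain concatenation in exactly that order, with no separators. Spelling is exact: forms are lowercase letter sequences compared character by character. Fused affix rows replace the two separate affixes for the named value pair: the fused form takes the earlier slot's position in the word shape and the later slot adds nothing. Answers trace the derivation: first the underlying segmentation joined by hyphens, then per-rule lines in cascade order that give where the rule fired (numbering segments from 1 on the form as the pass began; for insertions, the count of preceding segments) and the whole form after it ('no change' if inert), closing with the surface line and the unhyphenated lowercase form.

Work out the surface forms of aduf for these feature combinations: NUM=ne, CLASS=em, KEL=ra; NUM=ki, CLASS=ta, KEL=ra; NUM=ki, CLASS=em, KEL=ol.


cell NUM=ne, CLASS=em, KEL=ra:
underlying: aduf-a-kam-d
1. f -> v, k -> g, p -> b, s -> z, t -> d / V _ V: fires at position(s) 4, 6: aduvagamd
2. b -> p, d -> t / _ #: fires at position(s) 9: aduvagamt
surface: aduvagamt

cell NUM=ki, CLASS=ta, KEL=ra:
underlying: aduf-be-ve-d
1. f -> v, k -> g, p -> b, s -> z, t -> d / V _ V: no change
2. b -> p, d -> t / _ #: fires at position(s) 9: adufbevet
surface: adufbevet

cell NUM=ki, CLASS=em, KEL=ol:
underlying: aduf-be-kam-il
1. f -> v, k -> g, p -> b, s -> z, t -> d / V _ V: fires at position(s) 7: adufbegamil
2. b -> p, d -> t / _ #: no change
surface: adufbegamil


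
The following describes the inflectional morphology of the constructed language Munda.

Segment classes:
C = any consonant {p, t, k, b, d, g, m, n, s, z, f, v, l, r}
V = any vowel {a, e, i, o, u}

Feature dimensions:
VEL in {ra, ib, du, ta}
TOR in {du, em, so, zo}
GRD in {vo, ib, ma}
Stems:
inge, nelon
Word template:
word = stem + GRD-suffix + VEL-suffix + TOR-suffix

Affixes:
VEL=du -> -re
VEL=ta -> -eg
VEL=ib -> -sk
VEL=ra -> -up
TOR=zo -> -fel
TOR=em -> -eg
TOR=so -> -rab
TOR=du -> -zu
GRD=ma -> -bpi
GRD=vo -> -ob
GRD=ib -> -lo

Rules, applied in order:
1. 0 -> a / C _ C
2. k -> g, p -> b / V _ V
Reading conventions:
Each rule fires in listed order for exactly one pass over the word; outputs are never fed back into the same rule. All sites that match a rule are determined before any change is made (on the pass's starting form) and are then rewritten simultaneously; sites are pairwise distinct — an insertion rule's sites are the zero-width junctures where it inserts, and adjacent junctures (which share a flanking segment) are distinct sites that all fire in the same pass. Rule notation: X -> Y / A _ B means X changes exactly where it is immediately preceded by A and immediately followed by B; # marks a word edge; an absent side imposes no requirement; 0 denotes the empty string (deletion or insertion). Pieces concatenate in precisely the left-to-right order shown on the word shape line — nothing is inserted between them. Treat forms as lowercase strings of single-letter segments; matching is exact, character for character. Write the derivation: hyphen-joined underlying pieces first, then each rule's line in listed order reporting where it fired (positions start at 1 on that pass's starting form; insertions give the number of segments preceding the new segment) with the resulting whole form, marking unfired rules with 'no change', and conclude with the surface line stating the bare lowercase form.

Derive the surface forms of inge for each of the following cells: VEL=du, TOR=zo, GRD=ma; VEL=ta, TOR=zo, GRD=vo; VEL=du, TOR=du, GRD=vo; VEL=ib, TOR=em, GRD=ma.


cell VEL=du, TOR=zo, GRD=ma:
underlying: inge-bpi-re-fel
1. 0 -> a / C _ C: inserts after position(s) 2, 5: inagebapirefel
2. k -> g, p -> b / V _ V: fires at position(s) 8: inagebabirefel
surface: inagebabirefel

cell VEL=ta, TOR=zo, GRD=vo:
underlying: inge-ob-eg-fel
1. 0 -> a / C _ C: inserts after position(s) 2, 8: inageobegafel
2. k -> g, p -> b / V _ V: no change
surface: inageobegafel

cell VEL=du, TOR=du, GRD=vo:
underlying: inge-ob-re-zu
1. 0 -> a / C _ C: inserts after position(s) 2, 6: inageobarezu
2. k -> g, p -> b / V _ V: no change
surface: inageobarezu

cell VEL=ib, TOR=em, GRD=ma:
underlying: inge-bpi-sk-eg
1. 0 -> a / C _ C: inserts after position(s) 2, 5, 8: inagebapisakeg
2. k -> g, p -> b / V _ V: fires at position(s) 8, 12: inagebabisageg
surface: inagebabisageg


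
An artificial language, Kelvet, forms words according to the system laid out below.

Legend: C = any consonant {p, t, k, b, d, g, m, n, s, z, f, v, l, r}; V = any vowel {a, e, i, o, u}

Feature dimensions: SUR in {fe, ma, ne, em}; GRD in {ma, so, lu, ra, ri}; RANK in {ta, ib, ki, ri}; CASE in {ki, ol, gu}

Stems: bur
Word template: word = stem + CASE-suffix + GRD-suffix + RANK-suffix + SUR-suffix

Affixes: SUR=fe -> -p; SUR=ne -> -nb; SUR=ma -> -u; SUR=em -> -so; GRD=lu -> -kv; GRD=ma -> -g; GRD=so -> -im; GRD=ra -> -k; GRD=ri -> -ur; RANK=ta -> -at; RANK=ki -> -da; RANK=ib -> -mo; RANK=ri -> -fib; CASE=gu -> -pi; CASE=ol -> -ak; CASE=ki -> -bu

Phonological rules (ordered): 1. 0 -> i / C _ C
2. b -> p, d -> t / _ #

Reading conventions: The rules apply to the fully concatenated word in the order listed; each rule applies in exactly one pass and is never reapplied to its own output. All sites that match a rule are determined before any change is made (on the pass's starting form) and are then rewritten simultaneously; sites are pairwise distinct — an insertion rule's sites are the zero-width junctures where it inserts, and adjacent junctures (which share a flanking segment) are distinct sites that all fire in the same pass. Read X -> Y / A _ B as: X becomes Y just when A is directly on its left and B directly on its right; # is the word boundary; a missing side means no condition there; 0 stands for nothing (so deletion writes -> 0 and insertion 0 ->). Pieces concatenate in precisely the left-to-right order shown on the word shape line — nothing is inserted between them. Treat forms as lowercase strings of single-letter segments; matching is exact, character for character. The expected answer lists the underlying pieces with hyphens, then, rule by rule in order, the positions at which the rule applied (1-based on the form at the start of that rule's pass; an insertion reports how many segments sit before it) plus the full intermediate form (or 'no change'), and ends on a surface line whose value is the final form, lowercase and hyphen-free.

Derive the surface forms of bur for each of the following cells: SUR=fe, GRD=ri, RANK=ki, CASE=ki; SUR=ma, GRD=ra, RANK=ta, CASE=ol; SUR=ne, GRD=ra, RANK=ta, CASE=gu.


cell SUR=fe, GRD=ri, RANK=ki, CASE=ki:
underlying: bur-bu-ur-da-p
1. 0 -> i / C _ C: inserts after position(s) 3, 7: buribuuridap
2. b -> p, d -> t / _ #: no change
surface: buribuuridap

cell SUR=ma, GRD=ra, RANK=ta, CASE=ol:
underlying: bur-ak-k-at-u
1. 0 -> i / C _ C: inserts after position(s) 5: burakikatu
2. b -> p, d -> t / _ #: no change
surface: burakikatu

cell SUR=ne, GRD=ra, RANK=ta, CASE=gu:
underlying: bur-pi-k-at-nb
1. 0 -> i / C _ C: inserts after position(s) 3, 8, 9: buripikatinib
2. b -> p, d -> t / _ #: fires at position(s) 13: buripikatinip
surface: buripikatinip


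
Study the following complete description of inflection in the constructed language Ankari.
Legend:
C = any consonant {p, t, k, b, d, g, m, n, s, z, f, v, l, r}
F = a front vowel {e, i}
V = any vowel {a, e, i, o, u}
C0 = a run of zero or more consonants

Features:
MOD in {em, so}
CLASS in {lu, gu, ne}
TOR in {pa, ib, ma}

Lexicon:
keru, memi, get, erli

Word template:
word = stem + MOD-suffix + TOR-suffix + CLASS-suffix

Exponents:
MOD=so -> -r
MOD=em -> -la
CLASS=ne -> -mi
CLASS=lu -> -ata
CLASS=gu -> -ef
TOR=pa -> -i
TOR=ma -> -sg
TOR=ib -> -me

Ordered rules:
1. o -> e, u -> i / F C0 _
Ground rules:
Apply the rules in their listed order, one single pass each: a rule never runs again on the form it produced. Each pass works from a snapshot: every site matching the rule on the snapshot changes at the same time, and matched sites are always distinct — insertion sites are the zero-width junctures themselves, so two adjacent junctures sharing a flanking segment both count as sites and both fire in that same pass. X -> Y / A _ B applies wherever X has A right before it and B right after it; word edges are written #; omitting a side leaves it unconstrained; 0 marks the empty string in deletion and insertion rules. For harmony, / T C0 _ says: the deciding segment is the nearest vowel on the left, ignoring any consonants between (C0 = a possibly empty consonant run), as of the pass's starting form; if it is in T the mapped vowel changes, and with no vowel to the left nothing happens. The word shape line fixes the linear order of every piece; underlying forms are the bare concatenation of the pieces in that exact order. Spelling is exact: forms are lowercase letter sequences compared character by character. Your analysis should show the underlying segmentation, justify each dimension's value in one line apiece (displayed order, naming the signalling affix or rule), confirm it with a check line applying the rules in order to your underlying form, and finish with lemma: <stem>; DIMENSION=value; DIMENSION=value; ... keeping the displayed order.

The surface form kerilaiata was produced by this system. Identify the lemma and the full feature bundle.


underlying: keru-la-i-ata
MOD=em - signalled by the affix -la
CLASS=lu - signalled by the affix -ata
TOR=pa - signalled by the affix -i
check: kerulaiata -> kerilaiata
lemma: keru; MOD=em; CLASS=lu; TOR=pa
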